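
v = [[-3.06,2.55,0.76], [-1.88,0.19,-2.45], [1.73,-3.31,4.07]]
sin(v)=[[-1.21, -1.74, -0.8], [0.61, -2.32, -0.69], [0.44, -0.23, -0.81]]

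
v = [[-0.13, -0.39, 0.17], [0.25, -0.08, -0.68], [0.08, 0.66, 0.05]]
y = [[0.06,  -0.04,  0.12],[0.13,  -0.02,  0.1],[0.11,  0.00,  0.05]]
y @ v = [[-0.01, 0.06, 0.04], [-0.01, 0.02, 0.04], [-0.01, -0.01, 0.02]]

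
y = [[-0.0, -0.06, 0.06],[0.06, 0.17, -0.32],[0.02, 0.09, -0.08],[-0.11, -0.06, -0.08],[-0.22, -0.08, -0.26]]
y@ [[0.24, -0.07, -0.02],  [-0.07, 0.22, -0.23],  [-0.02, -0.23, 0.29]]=[[0.0, -0.03, 0.03], [0.01, 0.11, -0.13], [0.0, 0.04, -0.04], [-0.02, 0.01, -0.01], [-0.04, 0.06, -0.05]]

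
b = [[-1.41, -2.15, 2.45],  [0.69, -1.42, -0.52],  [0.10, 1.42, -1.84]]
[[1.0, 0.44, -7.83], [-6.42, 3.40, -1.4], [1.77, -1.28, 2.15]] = b@[[-3.17, 1.31, 3.41], [2.65, -1.59, 2.34], [0.91, -0.46, 0.82]]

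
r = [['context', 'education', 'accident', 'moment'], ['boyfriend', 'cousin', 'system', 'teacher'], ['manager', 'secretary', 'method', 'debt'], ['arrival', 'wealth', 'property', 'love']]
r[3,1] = 'wealth'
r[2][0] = 'manager'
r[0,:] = ['context', 'education', 'accident', 'moment']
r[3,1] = 'wealth'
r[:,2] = ['accident', 'system', 'method', 'property']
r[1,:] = ['boyfriend', 'cousin', 'system', 'teacher']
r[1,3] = 'teacher'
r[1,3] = 'teacher'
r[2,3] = 'debt'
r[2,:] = ['manager', 'secretary', 'method', 'debt']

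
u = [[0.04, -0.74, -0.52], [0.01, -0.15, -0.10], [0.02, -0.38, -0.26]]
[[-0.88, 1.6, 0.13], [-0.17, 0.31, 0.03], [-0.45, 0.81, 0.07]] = u @ [[1.29, -1.83, -1.86],[0.85, -1.44, -1.12],[0.59, -1.16, 1.21]]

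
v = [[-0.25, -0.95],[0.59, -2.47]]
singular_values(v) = [2.69, 0.44]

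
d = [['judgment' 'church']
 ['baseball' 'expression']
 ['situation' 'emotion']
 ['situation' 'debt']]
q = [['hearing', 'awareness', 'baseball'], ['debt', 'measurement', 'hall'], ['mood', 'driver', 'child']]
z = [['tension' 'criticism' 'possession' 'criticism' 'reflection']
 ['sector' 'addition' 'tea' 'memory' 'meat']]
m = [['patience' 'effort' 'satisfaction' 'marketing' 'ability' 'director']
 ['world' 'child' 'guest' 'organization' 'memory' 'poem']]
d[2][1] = 'emotion'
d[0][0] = 'judgment'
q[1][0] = 'debt'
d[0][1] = 'church'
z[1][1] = 'addition'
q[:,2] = ['baseball', 'hall', 'child']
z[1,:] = ['sector', 'addition', 'tea', 'memory', 'meat']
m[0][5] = 'director'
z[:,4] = ['reflection', 'meat']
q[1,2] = 'hall'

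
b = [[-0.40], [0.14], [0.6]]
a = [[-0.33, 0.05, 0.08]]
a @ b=[[0.19]]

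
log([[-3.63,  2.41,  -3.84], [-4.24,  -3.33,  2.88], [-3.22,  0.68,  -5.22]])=[[1.41+0.82j, 0.85-0.75j, 0.41+2.05j], [(-3.95+0.14j), (-0.26-0.13j), (3.63+0.36j)], [-1.19+0.98j, -1.19-0.90j, (3.22+2.46j)]]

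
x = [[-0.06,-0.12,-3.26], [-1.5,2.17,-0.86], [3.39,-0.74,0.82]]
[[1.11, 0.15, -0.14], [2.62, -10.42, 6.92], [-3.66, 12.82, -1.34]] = x@[[-0.90, 3.22, 0.37], [0.45, -2.58, 3.41], [-0.34, -0.01, -0.09]]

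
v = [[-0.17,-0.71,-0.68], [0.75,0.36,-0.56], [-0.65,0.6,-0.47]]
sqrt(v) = [[0.50+0.39j, -0.43-0.01j, -0.41+0.49j], [(0.45-0.01j), 0.82+0.00j, (-0.34-0.02j)], [-0.39+0.49j, (0.36-0.01j), (0.32+0.61j)]]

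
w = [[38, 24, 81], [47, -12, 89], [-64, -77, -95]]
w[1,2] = 89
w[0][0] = 38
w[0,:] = [38, 24, 81]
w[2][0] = -64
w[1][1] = -12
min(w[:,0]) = -64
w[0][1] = 24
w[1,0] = 47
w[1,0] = 47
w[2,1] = -77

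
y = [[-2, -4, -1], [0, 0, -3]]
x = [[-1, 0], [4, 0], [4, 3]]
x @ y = [[2, 4, 1], [-8, -16, -4], [-8, -16, -13]]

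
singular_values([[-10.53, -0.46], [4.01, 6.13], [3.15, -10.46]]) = [12.18, 11.65]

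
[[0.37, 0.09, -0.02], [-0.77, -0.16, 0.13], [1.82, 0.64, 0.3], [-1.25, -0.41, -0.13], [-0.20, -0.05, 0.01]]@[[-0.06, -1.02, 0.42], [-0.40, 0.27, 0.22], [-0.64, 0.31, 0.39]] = [[-0.05,-0.36,0.17], [0.03,0.78,-0.31], [-0.56,-1.59,1.02], [0.32,1.12,-0.67], [0.03,0.19,-0.09]]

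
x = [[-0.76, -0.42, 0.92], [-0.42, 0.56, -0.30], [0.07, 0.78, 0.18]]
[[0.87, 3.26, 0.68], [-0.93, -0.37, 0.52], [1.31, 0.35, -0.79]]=x@[[1.56, -1.07, -1.54], [0.93, -0.06, -0.68], [2.66, 2.63, -0.84]]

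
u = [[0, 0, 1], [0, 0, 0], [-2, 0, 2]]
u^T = [[0, 0, -2], [0, 0, 0], [1, 0, 2]]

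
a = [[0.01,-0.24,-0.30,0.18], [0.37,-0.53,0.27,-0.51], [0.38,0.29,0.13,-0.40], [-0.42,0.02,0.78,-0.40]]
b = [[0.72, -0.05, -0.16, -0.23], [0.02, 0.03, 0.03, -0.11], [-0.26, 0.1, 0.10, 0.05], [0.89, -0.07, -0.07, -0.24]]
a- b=[[-0.71, -0.19, -0.14, 0.41], [0.35, -0.56, 0.24, -0.40], [0.64, 0.19, 0.03, -0.45], [-1.31, 0.09, 0.85, -0.16]]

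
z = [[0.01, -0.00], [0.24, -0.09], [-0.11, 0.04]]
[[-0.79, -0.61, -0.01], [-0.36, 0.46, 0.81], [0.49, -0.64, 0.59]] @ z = [[-0.15,  0.05], [0.02,  -0.01], [-0.21,  0.08]]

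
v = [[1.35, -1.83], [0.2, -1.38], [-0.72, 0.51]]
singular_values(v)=[2.73, 0.68]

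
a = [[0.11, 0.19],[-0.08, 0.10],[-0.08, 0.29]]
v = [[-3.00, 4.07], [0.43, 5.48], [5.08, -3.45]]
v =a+[[-3.11, 3.88], [0.51, 5.38], [5.16, -3.74]]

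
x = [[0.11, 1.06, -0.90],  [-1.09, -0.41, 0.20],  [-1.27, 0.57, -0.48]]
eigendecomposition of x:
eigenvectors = [[(-0.29+0j), -0.30+0.14j, (-0.3-0.14j)], [(0.57+0j), -0.50-0.20j, (-0.5+0.2j)], [0.77+0.00j, (-0.77+0j), -0.77-0.00j]]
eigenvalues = [(0.42+0j), (-0.6+0.38j), (-0.6-0.38j)]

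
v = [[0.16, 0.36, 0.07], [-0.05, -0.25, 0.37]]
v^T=[[0.16, -0.05], [0.36, -0.25], [0.07, 0.37]]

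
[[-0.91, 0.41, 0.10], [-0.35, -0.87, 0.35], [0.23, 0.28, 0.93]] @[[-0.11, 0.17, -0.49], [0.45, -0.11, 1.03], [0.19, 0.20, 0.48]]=[[0.3, -0.18, 0.92], [-0.29, 0.11, -0.56], [0.28, 0.19, 0.62]]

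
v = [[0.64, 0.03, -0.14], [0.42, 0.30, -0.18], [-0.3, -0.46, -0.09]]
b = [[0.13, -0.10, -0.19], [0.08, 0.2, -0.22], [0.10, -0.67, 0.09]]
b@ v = [[0.1, 0.06, 0.02], [0.20, 0.16, -0.03], [-0.24, -0.24, 0.1]]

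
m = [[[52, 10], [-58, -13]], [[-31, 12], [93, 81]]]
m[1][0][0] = -31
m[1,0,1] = 12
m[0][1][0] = -58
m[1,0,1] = 12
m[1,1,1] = 81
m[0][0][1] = 10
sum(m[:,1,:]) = 103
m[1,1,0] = 93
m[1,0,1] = 12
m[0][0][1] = 10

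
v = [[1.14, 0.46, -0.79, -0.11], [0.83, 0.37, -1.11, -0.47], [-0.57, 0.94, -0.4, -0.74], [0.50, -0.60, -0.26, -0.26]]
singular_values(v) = [2.13, 1.47, 0.62, 0.15]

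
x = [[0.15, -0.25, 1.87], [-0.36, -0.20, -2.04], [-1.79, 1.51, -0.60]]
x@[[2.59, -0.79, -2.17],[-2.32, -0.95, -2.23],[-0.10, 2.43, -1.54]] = [[0.78, 4.66, -2.65], [-0.26, -4.48, 4.37], [-8.08, -1.48, 1.44]]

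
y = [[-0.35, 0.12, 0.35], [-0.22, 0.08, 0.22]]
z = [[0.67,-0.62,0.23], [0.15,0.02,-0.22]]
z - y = [[1.02, -0.74, -0.12], [0.37, -0.06, -0.44]]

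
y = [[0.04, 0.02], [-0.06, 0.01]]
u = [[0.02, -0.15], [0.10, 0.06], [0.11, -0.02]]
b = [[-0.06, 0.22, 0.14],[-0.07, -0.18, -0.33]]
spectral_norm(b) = 0.45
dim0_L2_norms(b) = [0.09, 0.28, 0.36]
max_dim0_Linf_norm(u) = 0.15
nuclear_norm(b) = 0.58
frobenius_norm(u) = 0.22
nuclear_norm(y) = 0.09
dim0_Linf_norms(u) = [0.11, 0.15]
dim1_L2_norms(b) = [0.27, 0.38]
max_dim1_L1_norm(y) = 0.07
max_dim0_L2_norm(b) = 0.36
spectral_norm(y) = 0.07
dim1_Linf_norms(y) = [0.04, 0.06]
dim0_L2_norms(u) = [0.15, 0.16]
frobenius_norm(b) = 0.47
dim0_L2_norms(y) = [0.07, 0.02]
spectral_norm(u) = 0.16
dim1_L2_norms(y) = [0.04, 0.06]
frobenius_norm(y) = 0.08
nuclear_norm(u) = 0.31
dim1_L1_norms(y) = [0.06, 0.07]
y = b @ u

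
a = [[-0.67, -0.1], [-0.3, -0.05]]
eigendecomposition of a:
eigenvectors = [[-0.91, 0.15], [-0.41, -0.99]]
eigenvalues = [-0.72, -0.0]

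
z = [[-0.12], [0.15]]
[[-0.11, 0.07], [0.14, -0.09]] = z @ [[0.95, -0.58]]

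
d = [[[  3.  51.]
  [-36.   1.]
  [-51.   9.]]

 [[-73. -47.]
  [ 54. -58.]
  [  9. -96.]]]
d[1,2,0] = 9.0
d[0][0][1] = 51.0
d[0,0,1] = 51.0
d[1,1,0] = 54.0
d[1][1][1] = -58.0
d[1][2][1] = -96.0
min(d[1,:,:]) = -96.0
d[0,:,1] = [51.0, 1.0, 9.0]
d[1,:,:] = [[-73.0, -47.0], [54.0, -58.0], [9.0, -96.0]]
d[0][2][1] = 9.0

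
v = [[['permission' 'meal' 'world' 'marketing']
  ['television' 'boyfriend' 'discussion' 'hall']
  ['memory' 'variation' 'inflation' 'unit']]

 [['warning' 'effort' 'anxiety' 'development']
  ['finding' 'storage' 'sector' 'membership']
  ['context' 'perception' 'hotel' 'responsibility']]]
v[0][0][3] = 'marketing'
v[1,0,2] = 'anxiety'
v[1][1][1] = 'storage'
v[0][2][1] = 'variation'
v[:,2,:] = [['memory', 'variation', 'inflation', 'unit'], ['context', 'perception', 'hotel', 'responsibility']]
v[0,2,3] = 'unit'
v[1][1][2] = 'sector'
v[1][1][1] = 'storage'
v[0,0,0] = 'permission'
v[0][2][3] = 'unit'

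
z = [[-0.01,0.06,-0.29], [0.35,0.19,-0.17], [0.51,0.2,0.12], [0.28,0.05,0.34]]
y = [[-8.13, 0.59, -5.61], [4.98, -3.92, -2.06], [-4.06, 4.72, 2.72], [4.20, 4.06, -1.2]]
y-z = [[-8.12, 0.53, -5.32], [4.63, -4.11, -1.89], [-4.57, 4.52, 2.6], [3.92, 4.01, -1.54]]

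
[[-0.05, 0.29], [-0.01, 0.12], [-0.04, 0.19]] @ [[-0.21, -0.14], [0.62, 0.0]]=[[0.19,0.01], [0.08,0.00], [0.13,0.01]]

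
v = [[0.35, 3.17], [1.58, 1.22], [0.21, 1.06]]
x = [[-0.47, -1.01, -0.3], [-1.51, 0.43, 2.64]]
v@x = [[-4.95,1.01,8.26], [-2.58,-1.07,2.75], [-1.70,0.24,2.74]]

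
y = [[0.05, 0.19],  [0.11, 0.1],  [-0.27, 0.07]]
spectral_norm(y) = 0.30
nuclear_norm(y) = 0.52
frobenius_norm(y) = 0.37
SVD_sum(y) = [[0.06, 0.00],  [0.11, 0.00],  [-0.27, -0.01]] + [[-0.01, 0.19], [-0.00, 0.1], [-0.0, 0.08]]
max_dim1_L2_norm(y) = 0.28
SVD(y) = [[-0.2,-0.83], [-0.39,-0.42], [0.9,-0.36]] @ diag([0.29592229170722745, 0.2256767539440927]) @ [[-1.0, -0.04], [0.04, -1.00]]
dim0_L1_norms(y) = [0.43, 0.36]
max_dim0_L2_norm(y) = 0.3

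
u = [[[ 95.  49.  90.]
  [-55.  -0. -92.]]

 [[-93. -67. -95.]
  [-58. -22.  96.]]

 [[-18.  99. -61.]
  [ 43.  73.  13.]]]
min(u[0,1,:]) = -92.0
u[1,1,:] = [-58.0, -22.0, 96.0]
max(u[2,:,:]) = 99.0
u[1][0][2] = -95.0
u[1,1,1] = -22.0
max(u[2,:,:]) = 99.0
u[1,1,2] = 96.0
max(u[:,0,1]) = 99.0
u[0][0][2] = 90.0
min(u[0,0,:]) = 49.0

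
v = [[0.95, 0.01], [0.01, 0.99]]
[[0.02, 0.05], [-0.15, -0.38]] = v @ [[0.02, 0.06],  [-0.15, -0.38]]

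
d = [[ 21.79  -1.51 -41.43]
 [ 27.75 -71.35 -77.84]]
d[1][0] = 27.75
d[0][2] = -41.43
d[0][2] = -41.43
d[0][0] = 21.79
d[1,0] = 27.75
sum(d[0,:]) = -21.150000000000002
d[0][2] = -41.43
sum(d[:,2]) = -119.27000000000001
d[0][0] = 21.79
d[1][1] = -71.35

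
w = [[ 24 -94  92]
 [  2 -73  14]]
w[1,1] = -73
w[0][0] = 24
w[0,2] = 92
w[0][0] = 24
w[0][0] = 24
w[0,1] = -94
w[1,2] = 14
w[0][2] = 92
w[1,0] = 2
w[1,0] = 2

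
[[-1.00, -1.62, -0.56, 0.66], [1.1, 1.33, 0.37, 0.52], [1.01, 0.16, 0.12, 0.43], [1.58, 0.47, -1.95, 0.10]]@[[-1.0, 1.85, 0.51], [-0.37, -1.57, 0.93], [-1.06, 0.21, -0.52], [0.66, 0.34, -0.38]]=[[2.63, 0.80, -1.98], [-1.64, 0.20, 1.41], [-0.91, 1.79, 0.44], [0.38, 1.81, 2.22]]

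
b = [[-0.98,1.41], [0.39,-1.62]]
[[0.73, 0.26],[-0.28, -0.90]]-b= [[1.71, -1.15],[-0.67, 0.72]]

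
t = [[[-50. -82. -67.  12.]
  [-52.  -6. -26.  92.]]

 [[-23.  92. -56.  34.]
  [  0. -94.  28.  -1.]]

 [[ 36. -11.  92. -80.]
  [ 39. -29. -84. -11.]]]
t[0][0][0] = -50.0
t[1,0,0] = -23.0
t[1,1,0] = 0.0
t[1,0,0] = -23.0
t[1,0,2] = -56.0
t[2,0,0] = 36.0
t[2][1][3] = -11.0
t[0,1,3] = 92.0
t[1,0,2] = -56.0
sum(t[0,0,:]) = -187.0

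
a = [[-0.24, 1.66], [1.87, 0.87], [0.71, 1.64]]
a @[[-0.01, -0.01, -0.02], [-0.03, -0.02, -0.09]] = [[-0.05,-0.03,-0.14],[-0.04,-0.04,-0.12],[-0.06,-0.04,-0.16]]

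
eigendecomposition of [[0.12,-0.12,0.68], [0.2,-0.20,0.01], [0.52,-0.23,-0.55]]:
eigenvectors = [[0.53, -0.87, -0.42], [-0.14, -0.30, -0.91], [-0.84, -0.4, -0.02]]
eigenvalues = [-0.92, 0.4, -0.11]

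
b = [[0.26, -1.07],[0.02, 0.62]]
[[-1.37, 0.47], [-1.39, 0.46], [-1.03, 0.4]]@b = [[-0.35, 1.76], [-0.35, 1.77], [-0.26, 1.35]]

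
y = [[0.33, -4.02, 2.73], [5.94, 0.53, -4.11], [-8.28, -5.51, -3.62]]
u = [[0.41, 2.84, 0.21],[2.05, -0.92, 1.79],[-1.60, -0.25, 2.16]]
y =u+[[-0.08, -6.86, 2.52], [3.89, 1.45, -5.90], [-6.68, -5.26, -5.78]]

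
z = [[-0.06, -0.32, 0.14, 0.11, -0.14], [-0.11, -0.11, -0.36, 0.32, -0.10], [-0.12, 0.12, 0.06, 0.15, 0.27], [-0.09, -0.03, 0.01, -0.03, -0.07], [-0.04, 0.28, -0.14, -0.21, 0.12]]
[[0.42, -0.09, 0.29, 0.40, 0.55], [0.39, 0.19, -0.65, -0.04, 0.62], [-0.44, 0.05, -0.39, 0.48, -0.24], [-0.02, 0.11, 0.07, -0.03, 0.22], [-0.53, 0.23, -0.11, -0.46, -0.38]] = z @[[1.05,  -1.13,  0.26,  -0.46,  -1.33], [-1.0,  0.15,  -1.17,  -0.61,  -1.05], [-0.29,  -0.54,  0.68,  1.24,  -0.41], [0.61,  -0.37,  -1.59,  1.18,  0.30], [-0.99,  -0.07,  -0.06,  0.92,  -1.10]]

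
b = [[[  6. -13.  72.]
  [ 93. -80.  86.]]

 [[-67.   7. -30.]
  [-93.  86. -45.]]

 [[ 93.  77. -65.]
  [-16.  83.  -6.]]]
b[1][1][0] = -93.0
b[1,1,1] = 86.0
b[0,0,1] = -13.0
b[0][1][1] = -80.0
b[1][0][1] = 7.0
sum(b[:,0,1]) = 71.0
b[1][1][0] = -93.0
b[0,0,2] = 72.0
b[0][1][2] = 86.0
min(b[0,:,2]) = 72.0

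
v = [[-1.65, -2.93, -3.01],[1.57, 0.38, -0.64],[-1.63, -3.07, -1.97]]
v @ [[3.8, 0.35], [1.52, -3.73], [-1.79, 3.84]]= [[-5.34, -1.21], [7.69, -3.33], [-7.33, 3.32]]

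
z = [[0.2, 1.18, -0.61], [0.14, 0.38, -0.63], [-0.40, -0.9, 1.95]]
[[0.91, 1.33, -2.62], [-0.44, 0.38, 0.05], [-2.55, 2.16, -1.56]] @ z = [[1.42, 3.94, -6.5], [-0.05, -0.42, 0.13], [0.42, -0.78, -2.85]]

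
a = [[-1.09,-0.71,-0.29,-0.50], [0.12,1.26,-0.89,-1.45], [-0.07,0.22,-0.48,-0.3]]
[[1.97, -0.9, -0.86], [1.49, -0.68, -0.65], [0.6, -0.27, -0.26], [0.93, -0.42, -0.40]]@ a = [[-2.20, -2.72, 0.64, 0.58], [-1.66, -2.06, 0.49, 0.44], [-0.67, -0.82, 0.19, 0.17], [-1.04, -1.28, 0.30, 0.26]]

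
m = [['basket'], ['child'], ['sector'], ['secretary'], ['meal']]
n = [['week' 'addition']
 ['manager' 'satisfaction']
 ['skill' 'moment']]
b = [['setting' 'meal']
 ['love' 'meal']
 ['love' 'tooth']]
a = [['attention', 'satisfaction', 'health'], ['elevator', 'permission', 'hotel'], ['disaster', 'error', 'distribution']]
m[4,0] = 'meal'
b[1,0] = 'love'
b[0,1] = 'meal'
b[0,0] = 'setting'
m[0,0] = 'basket'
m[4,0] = 'meal'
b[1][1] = 'meal'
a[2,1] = 'error'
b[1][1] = 'meal'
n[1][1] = 'satisfaction'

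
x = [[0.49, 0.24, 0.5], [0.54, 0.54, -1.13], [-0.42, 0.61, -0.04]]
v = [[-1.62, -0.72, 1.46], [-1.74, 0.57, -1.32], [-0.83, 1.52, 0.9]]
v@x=[[-1.8, 0.11, -0.05], [0.01, -0.92, -1.46], [0.04, 1.17, -2.17]]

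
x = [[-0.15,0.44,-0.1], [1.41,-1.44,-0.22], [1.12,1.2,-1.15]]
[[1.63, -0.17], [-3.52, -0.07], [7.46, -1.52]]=x@[[1.13, -1.31], [3.77, -1.07], [-1.45, -1.07]]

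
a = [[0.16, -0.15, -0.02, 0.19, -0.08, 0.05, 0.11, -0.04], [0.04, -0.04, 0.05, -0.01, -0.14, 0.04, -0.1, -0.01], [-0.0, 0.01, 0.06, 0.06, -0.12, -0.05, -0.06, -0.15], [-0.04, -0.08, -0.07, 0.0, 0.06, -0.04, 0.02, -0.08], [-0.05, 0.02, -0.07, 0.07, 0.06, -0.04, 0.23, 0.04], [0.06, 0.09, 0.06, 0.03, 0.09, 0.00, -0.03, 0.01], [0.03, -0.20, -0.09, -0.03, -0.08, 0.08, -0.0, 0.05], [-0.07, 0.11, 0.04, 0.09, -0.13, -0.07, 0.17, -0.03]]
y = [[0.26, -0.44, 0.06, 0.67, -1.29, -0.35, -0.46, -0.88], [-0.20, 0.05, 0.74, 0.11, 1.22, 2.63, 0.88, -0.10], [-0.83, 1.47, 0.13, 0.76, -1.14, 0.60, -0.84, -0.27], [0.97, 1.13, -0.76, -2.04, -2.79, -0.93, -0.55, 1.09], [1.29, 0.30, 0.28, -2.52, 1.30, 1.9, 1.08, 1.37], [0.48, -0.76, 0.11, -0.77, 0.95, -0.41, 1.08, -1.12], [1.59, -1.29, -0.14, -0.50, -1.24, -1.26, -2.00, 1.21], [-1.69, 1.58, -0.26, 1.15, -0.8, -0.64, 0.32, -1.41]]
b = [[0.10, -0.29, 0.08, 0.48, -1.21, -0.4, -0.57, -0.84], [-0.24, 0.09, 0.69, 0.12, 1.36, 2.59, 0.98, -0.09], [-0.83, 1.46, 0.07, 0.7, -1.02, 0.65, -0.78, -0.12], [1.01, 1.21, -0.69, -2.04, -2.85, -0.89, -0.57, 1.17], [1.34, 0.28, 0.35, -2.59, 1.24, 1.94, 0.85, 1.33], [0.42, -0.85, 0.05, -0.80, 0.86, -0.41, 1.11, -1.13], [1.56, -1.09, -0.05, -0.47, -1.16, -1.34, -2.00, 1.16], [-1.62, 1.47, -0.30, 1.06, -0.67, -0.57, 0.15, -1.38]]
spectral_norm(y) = 5.66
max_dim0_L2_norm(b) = 4.07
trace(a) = 0.21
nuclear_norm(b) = 18.68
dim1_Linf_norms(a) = [0.19, 0.14, 0.15, 0.08, 0.23, 0.09, 0.2, 0.17]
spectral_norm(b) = 5.65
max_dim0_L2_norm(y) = 4.12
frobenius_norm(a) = 0.68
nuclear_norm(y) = 19.13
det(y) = 0.45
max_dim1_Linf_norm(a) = 0.23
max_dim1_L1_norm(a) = 0.8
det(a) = 0.00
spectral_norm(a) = 0.38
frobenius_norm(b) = 8.87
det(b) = 0.00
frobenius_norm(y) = 8.98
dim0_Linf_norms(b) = [1.62, 1.47, 0.69, 2.59, 2.85, 2.59, 2.0, 1.38]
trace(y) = -4.12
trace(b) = -4.33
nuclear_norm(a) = 1.47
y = a + b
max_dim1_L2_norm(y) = 4.13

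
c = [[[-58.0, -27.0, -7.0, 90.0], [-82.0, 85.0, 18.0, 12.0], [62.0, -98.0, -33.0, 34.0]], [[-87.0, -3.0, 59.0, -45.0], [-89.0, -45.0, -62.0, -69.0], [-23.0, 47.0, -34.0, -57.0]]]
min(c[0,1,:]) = -82.0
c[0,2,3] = 34.0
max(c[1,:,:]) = 59.0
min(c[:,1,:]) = -89.0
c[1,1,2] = -62.0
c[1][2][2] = -34.0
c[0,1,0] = -82.0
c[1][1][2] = -62.0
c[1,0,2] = 59.0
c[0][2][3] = 34.0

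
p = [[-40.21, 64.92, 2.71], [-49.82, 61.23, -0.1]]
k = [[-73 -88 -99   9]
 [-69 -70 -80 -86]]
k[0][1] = -88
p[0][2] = 2.71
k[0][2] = -99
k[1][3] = -86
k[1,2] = -80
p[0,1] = 64.92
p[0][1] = 64.92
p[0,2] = 2.71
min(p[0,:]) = -40.21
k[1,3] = -86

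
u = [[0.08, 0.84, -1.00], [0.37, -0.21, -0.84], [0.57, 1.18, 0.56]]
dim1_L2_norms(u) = [1.31, 0.94, 1.43]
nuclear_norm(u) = 3.45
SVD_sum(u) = [[0.29,0.84,-0.07], [-0.0,-0.01,0.00], [0.41,1.18,-0.09]] + [[0.01,-0.08,-0.93], [0.01,-0.07,-0.86], [-0.01,0.05,0.65]] + [[-0.22, 0.08, -0.01], [0.37, -0.13, 0.01], [0.16, -0.06, 0.01]]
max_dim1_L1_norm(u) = 2.31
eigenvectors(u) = [[0.84+0.00j,(-0.06-0.61j),-0.06+0.61j],[-0.53+0.00j,(0.06-0.41j),0.06+0.41j],[(0.13+0j),-0.67+0.00j,-0.67-0.00j]]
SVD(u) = [[0.58, -0.65, 0.49], [-0.01, -0.60, -0.8], [0.82, 0.46, -0.35]] @ diag([1.5408645126216058, 1.4211813572991319, 0.4852629219390024]) @ [[0.33, 0.94, -0.07],[-0.01, 0.08, 1.00],[-0.94, 0.33, -0.04]]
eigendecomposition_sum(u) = [[(-0.31+0j), 0.47+0.00j, (0.07+0j)], [0.20-0.00j, -0.30-0.00j, (-0.04-0j)], [(-0.05+0j), 0.07+0.00j, 0.01+0.00j]] + [[(0.2+0.26j), 0.19+0.49j, -0.53+0.31j], [0.09+0.20j, (0.04+0.35j), (-0.4+0.11j)], [(0.31-0.19j), 0.56-0.15j, 0.27+0.62j]] + [[0.20-0.26j, 0.19-0.49j, -0.53-0.31j], [(0.09-0.2j), (0.04-0.35j), -0.40-0.11j], [(0.31+0.19j), (0.56+0.15j), 0.27-0.62j]]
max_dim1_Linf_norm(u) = 1.18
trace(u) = 0.43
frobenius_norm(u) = 2.15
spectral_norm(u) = 1.54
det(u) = -1.06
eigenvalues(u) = [(-0.6+0j), (0.51+1.23j), (0.51-1.23j)]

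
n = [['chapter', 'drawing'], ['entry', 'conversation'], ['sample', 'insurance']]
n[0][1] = 'drawing'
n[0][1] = 'drawing'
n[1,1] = 'conversation'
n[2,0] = 'sample'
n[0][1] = 'drawing'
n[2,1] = 'insurance'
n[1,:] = ['entry', 'conversation']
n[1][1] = 'conversation'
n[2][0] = 'sample'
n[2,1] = 'insurance'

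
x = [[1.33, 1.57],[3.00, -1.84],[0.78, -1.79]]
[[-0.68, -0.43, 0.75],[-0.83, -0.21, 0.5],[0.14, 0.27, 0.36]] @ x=[[-1.61, -1.62],[-1.34, -1.81],[1.28, -0.92]]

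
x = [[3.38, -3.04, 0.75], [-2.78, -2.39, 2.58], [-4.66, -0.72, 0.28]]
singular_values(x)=[6.48, 4.53, 1.07]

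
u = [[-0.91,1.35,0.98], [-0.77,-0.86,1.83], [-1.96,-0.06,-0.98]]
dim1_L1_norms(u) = [3.24, 3.46, 3.0]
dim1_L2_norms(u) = [1.9, 2.16, 2.19]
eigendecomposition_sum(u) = [[-0.26+0.78j,0.45+0.31j,0.69-0.08j], [(-0.8+0.28j),(0.03+0.57j),(0.5+0.52j)], [(-0.63-0.47j),(-0.42+0.32j),-0.14+0.65j]] + [[(-0.26-0.78j), (0.45-0.31j), (0.69+0.08j)],[-0.80-0.28j, 0.03-0.57j, (0.5-0.52j)],[-0.63+0.47j, (-0.42-0.32j), (-0.14-0.65j)]] + [[-0.40+0.00j, (0.44+0j), (-0.4+0j)],[(0.84-0j), -0.93-0.00j, (0.84-0j)],[-0.70+0.00j, 0.77+0.00j, -0.70+0.00j]]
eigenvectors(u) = [[(-0.35+0.46j), -0.35-0.46j, 0.34+0.00j], [(-0.6+0j), -0.60-0.00j, -0.72+0.00j], [(-0.31-0.46j), (-0.31+0.46j), (0.6+0j)]]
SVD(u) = [[-0.6,  0.06,  -0.80], [-0.74,  -0.44,  0.51], [-0.32,  0.90,  0.31]] @ diag([2.3785833948178867, 2.2293616561802216, 1.5717148723130403]) @ [[0.73, -0.06, -0.68], [-0.66, 0.18, -0.73], [-0.17, -0.98, -0.09]]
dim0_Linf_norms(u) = [1.96, 1.35, 1.83]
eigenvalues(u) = [(-0.36+2j), (-0.36-2j), (-2.02+0j)]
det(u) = -8.33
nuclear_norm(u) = 6.18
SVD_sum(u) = [[-1.03, 0.09, 0.97], [-1.28, 0.11, 1.2], [-0.55, 0.05, 0.52]] + [[-0.09, 0.03, -0.1], [0.65, -0.18, 0.71], [-1.33, 0.36, -1.45]] + [[0.21, 1.24, 0.11],  [-0.14, -0.79, -0.07],  [-0.08, -0.47, -0.04]]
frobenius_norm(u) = 3.62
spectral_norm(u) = 2.38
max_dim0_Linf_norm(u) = 1.96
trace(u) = -2.75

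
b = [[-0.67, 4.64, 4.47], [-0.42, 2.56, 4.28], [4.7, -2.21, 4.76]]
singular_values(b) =[8.61, 6.49, 0.69]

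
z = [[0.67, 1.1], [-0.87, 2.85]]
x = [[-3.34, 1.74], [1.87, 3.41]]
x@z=[[-3.75, 1.28], [-1.71, 11.78]]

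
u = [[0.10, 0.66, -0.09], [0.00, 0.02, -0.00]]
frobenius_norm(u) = 0.67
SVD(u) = [[-1.00, -0.03], [-0.03, 1.0]] @ diag([0.6738575931273769, 0.00399301697696552]) @ [[-0.15, -0.98, 0.13], [-0.73, 0.2, 0.66]]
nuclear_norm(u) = 0.68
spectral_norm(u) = 0.67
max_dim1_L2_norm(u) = 0.67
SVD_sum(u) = [[0.10, 0.66, -0.09], [0.0, 0.02, -0.0]] + [[0.0, -0.00, -0.0],  [-0.0, 0.0, 0.00]]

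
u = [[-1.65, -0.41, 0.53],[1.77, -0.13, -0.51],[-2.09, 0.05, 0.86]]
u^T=[[-1.65, 1.77, -2.09], [-0.41, -0.13, 0.05], [0.53, -0.51, 0.86]]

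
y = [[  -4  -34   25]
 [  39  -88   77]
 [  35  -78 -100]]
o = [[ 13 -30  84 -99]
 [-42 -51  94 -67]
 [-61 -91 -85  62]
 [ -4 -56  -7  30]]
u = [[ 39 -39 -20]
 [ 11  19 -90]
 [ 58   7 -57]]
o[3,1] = -56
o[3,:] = [-4, -56, -7, 30]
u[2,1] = 7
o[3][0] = -4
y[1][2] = 77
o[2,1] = -91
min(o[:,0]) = -61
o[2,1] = -91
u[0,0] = 39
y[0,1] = -34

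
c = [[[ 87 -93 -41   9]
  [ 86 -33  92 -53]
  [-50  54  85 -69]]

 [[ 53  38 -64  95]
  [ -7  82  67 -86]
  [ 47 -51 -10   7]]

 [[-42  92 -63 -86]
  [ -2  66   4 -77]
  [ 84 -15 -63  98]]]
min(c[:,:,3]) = -86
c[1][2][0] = 47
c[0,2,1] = 54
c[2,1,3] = -77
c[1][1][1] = 82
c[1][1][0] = -7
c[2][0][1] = 92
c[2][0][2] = -63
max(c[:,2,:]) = 98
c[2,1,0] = -2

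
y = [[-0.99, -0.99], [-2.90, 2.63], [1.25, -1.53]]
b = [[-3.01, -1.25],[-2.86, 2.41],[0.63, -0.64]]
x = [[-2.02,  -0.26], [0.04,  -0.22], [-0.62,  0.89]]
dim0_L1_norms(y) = [5.14, 5.15]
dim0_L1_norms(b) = [6.5, 4.3]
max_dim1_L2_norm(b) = 3.74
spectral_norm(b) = 4.33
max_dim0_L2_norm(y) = 3.31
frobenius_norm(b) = 5.04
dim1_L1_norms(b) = [4.26, 5.27, 1.27]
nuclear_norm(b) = 6.91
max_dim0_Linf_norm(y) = 2.9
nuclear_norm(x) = 3.07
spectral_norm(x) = 2.11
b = y + x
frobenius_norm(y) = 4.60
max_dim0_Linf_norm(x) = 2.02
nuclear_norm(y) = 5.80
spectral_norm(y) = 4.38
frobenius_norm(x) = 2.32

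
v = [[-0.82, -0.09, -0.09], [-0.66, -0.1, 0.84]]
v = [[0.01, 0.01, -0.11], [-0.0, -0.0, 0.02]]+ [[-0.83, -0.10, 0.02], [-0.66, -0.1, 0.82]]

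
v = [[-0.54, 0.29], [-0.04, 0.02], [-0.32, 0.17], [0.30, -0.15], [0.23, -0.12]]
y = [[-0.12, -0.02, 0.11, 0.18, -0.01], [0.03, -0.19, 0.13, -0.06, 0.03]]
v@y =[[0.07, -0.04, -0.02, -0.11, 0.01], [0.01, -0.0, -0.00, -0.01, 0.0], [0.04, -0.03, -0.01, -0.07, 0.01], [-0.04, 0.02, 0.01, 0.06, -0.01], [-0.03, 0.02, 0.01, 0.05, -0.01]]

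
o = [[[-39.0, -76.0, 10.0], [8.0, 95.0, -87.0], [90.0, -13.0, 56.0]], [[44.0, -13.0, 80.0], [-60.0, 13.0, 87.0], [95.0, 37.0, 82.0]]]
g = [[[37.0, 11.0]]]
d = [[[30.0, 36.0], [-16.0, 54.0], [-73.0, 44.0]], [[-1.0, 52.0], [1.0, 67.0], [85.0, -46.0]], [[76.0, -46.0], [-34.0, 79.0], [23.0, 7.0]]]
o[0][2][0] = 90.0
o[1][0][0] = 44.0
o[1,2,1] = 37.0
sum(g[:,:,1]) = 11.0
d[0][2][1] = 44.0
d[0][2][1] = 44.0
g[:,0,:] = [[37.0, 11.0]]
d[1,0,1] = 52.0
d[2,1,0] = -34.0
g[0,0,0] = 37.0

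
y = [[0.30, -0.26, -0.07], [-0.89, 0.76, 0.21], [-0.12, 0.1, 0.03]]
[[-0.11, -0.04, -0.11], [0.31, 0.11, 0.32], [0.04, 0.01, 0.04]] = y @ [[-0.05, -0.19, -0.97], [0.57, -0.01, -0.43], [-0.80, -0.23, -1.01]]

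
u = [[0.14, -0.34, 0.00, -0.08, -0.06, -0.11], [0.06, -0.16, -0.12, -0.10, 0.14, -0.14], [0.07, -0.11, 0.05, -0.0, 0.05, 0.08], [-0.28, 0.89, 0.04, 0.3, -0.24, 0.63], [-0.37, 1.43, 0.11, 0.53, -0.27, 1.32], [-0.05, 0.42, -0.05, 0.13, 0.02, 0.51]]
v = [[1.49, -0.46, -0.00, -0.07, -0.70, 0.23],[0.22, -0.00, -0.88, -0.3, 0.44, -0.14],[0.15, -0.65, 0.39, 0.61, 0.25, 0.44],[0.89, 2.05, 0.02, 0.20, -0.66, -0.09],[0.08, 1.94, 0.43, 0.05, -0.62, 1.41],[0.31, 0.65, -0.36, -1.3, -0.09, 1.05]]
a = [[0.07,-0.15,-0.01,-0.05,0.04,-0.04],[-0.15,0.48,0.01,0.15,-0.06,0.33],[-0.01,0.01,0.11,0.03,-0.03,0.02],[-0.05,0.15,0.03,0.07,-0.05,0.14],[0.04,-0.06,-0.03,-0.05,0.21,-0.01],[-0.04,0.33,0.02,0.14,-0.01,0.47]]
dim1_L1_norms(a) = [0.36, 1.18, 0.21, 0.49, 0.4, 1.01]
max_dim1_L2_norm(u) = 2.07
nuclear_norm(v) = 9.34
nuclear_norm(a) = 1.41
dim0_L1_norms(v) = [3.14, 5.75, 2.08, 2.53, 2.76, 3.36]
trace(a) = 1.41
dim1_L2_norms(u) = [0.4, 0.3, 0.17, 1.19, 2.07, 0.68]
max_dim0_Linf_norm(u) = 1.43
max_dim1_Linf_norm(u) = 1.43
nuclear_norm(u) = 3.15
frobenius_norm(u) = 2.54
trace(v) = 2.51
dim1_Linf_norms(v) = [1.49, 0.88, 0.65, 2.05, 1.94, 1.3]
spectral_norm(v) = 3.40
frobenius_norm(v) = 4.54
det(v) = 2.46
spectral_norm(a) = 0.89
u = v @ a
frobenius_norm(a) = 0.94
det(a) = -0.00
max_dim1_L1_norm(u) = 4.03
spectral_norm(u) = 2.51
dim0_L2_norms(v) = [1.78, 3.0, 1.11, 1.48, 1.25, 1.83]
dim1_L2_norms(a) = [0.18, 0.62, 0.12, 0.23, 0.23, 0.59]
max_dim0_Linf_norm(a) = 0.48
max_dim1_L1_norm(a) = 1.18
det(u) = -0.00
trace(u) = 0.57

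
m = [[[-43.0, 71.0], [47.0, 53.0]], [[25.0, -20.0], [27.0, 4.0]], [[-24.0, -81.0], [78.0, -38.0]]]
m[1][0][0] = 25.0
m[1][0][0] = 25.0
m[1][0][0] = 25.0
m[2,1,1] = -38.0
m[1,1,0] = 27.0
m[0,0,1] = 71.0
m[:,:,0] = [[-43.0, 47.0], [25.0, 27.0], [-24.0, 78.0]]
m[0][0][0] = -43.0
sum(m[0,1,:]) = 100.0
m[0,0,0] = -43.0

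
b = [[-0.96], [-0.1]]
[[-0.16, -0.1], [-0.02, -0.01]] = b @ [[0.17,0.10]]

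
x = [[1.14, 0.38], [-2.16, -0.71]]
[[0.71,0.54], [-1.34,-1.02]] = x@[[0.50, 0.36],[0.36, 0.34]]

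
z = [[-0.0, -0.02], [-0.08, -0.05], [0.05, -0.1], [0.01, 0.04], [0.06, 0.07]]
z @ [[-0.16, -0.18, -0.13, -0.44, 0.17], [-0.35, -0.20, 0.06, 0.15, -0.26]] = [[0.01, 0.0, -0.0, -0.0, 0.01], [0.03, 0.02, 0.01, 0.03, -0.00], [0.03, 0.01, -0.01, -0.04, 0.03], [-0.02, -0.01, 0.00, 0.00, -0.01], [-0.03, -0.02, -0.00, -0.02, -0.01]]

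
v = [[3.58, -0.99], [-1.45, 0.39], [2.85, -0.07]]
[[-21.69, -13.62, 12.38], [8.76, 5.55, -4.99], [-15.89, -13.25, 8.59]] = v@ [[-5.53, -4.73, 2.97], [1.91, -3.35, -1.76]]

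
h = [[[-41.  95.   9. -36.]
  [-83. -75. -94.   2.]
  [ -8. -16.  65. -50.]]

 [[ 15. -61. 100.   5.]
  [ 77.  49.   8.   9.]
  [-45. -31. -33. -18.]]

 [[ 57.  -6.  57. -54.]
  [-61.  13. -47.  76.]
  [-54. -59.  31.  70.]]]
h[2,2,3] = 70.0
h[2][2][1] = -59.0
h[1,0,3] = 5.0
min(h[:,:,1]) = -75.0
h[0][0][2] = 9.0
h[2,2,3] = 70.0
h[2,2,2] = 31.0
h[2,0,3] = -54.0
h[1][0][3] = 5.0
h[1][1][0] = 77.0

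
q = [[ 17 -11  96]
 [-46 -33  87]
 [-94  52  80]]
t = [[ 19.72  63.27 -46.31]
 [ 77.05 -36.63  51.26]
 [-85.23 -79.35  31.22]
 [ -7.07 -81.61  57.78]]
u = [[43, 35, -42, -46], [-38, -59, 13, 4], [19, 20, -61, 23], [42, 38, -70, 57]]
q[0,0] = 17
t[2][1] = -79.35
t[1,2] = 51.26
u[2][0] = 19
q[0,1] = -11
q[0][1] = -11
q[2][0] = -94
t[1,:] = [77.05, -36.63, 51.26]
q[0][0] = 17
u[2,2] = -61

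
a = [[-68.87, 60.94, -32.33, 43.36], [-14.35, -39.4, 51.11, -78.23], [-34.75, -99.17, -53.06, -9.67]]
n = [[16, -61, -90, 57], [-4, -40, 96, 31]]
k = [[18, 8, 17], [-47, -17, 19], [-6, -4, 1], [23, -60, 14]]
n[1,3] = 31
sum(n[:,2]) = 6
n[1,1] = -40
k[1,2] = 19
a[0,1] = 60.94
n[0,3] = 57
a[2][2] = -53.06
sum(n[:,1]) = -101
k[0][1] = 8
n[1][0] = -4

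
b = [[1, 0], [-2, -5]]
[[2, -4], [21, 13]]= b @[[2, -4], [-5, -1]]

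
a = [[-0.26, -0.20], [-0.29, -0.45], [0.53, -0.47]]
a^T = [[-0.26, -0.29, 0.53], [-0.2, -0.45, -0.47]]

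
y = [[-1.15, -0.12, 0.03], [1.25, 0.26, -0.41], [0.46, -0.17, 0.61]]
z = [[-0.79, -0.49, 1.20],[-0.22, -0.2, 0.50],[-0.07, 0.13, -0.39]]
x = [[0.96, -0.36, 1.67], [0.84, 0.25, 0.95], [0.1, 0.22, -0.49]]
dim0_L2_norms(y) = [1.76, 0.33, 0.74]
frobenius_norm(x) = 2.41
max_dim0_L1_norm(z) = 2.09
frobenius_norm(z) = 1.68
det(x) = -0.23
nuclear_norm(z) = 1.94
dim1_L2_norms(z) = [1.52, 0.58, 0.42]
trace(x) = 0.72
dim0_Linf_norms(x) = [0.96, 0.36, 1.67]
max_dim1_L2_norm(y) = 1.34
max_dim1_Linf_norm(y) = 1.25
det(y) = 0.00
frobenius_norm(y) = 1.94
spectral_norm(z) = 1.66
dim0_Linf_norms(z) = [0.79, 0.49, 1.2]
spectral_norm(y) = 1.78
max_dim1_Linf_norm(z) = 1.2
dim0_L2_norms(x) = [1.28, 0.49, 1.98]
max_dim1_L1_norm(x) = 2.99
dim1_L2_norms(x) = [1.96, 1.29, 0.55]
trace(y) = -0.28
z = x @ y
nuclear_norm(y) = 2.54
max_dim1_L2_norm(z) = 1.52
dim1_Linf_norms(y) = [1.15, 1.25, 0.61]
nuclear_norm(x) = 3.09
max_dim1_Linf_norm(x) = 1.67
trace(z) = -1.38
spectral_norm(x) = 2.33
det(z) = -0.00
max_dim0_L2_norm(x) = 1.98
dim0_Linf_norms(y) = [1.25, 0.26, 0.61]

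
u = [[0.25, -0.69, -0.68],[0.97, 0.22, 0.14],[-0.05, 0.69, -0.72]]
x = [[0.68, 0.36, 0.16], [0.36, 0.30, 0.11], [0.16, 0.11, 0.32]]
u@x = [[-0.19,-0.19,-0.25],[0.76,0.43,0.22],[0.1,0.11,-0.16]]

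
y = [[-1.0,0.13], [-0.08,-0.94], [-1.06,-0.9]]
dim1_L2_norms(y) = [1.01, 0.94, 1.39]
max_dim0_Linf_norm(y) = 1.06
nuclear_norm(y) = 2.68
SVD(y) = [[-0.42, 0.72], [-0.38, -0.69], [-0.82, -0.05]] @ diag([1.6862945856917122, 0.9984540902148766]) @ [[0.78,  0.62],  [-0.62,  0.78]]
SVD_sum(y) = [[-0.55, -0.44], [-0.51, -0.40], [-1.09, -0.86]] + [[-0.45, 0.57], [0.43, -0.54], [0.03, -0.04]]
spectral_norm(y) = 1.69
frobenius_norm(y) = 1.96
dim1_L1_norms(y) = [1.13, 1.02, 1.96]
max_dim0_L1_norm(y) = 2.14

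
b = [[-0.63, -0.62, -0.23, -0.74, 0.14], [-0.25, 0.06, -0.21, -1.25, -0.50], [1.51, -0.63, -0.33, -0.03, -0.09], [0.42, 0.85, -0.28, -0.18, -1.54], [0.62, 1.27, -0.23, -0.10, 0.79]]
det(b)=1.740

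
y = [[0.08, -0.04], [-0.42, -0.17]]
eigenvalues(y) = [0.14, -0.23]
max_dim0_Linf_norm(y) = 0.42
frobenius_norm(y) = 0.46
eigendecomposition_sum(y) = [[0.11,-0.02], [-0.16,0.02]] + [[-0.03, -0.02], [-0.26, -0.19]]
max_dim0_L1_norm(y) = 0.5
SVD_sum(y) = [[0.06, 0.02],[-0.42, -0.16]] + [[0.02, -0.06], [0.0, -0.01]]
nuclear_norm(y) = 0.52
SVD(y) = [[-0.13, 0.99],[0.99, 0.13]] @ diag([0.4570290441518349, 0.06651656035650215]) @ [[-0.93, -0.36], [0.36, -0.93]]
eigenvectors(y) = [[0.59, 0.13], [-0.81, 0.99]]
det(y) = -0.03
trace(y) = -0.09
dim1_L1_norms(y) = [0.12, 0.59]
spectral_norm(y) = 0.46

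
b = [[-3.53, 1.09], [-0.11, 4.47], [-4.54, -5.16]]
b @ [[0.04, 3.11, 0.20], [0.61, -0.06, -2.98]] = [[0.52,-11.04,-3.95], [2.72,-0.61,-13.34], [-3.33,-13.81,14.47]]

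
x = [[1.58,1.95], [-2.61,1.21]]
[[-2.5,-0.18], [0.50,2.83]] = x @ [[-0.57,-0.82], [-0.82,0.57]]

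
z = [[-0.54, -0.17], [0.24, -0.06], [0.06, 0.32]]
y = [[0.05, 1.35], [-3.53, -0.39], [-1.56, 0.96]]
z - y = [[-0.59, -1.52], [3.77, 0.33], [1.62, -0.64]]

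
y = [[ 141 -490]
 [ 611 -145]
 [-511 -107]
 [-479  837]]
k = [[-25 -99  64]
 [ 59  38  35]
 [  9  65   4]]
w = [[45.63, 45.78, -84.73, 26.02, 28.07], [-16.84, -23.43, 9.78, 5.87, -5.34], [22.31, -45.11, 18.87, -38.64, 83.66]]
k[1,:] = [59, 38, 35]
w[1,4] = -5.34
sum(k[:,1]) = 4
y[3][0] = -479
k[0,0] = -25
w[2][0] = 22.31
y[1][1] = -145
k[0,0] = -25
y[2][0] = -511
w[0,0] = 45.63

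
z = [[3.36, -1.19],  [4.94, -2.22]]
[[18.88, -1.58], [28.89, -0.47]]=z@[[4.77, -1.87], [-2.40, -3.95]]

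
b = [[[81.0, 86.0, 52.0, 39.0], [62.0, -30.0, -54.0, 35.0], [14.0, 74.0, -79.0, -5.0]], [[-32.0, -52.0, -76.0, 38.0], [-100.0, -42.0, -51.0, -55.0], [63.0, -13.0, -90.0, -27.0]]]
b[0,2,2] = -79.0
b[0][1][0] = 62.0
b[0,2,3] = -5.0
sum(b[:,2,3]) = -32.0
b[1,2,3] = -27.0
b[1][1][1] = -42.0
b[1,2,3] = -27.0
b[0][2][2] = -79.0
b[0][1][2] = -54.0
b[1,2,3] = -27.0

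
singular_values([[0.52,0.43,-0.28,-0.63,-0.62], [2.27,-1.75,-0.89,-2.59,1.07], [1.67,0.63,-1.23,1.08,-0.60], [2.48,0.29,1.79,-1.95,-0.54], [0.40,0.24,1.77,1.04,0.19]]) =[4.89, 3.13, 2.54, 1.5, 0.0]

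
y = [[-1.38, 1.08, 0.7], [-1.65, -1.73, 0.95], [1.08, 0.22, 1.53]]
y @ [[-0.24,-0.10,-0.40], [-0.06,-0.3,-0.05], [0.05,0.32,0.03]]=[[0.3, 0.04, 0.52], [0.55, 0.99, 0.78], [-0.20, 0.32, -0.40]]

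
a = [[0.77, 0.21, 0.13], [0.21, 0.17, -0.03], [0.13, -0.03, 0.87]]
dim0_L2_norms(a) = [0.81, 0.27, 0.88]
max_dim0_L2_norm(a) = 0.88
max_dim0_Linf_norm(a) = 0.87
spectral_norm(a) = 0.97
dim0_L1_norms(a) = [1.11, 0.41, 1.03]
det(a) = 0.07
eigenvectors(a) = [[0.31, -0.71, 0.63], [-0.95, -0.29, 0.14], [-0.09, 0.64, 0.76]]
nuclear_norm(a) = 1.81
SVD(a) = [[-0.63, 0.71, 0.31], [-0.14, 0.29, -0.95], [-0.76, -0.64, -0.09]] @ diag([0.9723518558447651, 0.7399195888104787, 0.09772855534475615]) @ [[-0.63, -0.14, -0.76], [0.71, 0.29, -0.64], [0.31, -0.95, -0.09]]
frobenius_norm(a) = 1.23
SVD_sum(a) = [[0.39, 0.08, 0.47],[0.08, 0.02, 0.1],[0.47, 0.1, 0.57]] + [[0.37, 0.15, -0.34], [0.15, 0.06, -0.14], [-0.34, -0.14, 0.30]] + [[0.01, -0.03, -0.0], [-0.03, 0.09, 0.01], [-0.00, 0.01, 0.00]]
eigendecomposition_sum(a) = [[0.01,-0.03,-0.0], [-0.03,0.09,0.01], [-0.0,0.01,0.00]] + [[0.37, 0.15, -0.34], [0.15, 0.06, -0.14], [-0.34, -0.14, 0.3]] + [[0.39,  0.08,  0.47], [0.08,  0.02,  0.1], [0.47,  0.1,  0.57]]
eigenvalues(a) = [0.1, 0.74, 0.97]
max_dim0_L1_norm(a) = 1.11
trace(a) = 1.81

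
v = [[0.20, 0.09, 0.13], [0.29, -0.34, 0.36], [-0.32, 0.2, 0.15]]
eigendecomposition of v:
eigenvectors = [[0.06+0.00j, (-0.03-0.6j), -0.03+0.60j], [(-0.94+0j), 0.26-0.38j, (0.26+0.38j)], [0.33+0.00j, (0.65+0j), (0.65-0j)]]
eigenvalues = [(-0.48+0j), (0.25+0.18j), (0.25-0.18j)]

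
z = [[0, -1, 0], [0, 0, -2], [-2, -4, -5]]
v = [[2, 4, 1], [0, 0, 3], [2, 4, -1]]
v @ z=[[-2, -6, -13], [-6, -12, -15], [2, 2, -3]]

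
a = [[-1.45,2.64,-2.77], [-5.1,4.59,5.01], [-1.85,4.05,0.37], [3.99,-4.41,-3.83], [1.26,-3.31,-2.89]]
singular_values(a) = [12.48, 4.6, 1.7]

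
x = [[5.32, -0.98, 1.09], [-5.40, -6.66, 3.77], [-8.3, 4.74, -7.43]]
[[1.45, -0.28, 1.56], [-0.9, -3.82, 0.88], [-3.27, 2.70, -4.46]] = x @ [[0.24,0.06,0.21], [0.06,0.44,-0.15], [0.21,-0.15,0.27]]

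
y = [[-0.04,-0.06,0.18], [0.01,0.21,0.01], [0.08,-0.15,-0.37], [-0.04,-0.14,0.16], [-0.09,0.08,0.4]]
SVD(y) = [[-0.27, -0.32, -0.59], [-0.08, 0.70, -0.64], [0.65, -0.25, -0.19], [-0.22, -0.58, -0.37], [-0.67, -0.00, 0.25]] @ diag([0.6196266913741746, 0.2915943626901307, 0.005957430992438607]) @ [[0.21,  -0.19,  -0.96], [0.08,  0.98,  -0.18], [-0.97,  0.04,  -0.22]]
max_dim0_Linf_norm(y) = 0.4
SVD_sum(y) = [[-0.04, 0.03, 0.16], [-0.01, 0.01, 0.05], [0.08, -0.08, -0.38], [-0.03, 0.03, 0.13], [-0.09, 0.08, 0.4]] + [[-0.01, -0.09, 0.02], [0.02, 0.2, -0.04], [-0.01, -0.07, 0.01], [-0.01, -0.17, 0.03], [-0.0, -0.0, 0.0]] + [[0.00, -0.00, 0.00],[0.0, -0.00, 0.00],[0.00, -0.0, 0.0],[0.00, -0.0, 0.00],[-0.0, 0.0, -0.0]]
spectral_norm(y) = 0.62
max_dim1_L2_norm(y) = 0.42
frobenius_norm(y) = 0.68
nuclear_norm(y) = 0.92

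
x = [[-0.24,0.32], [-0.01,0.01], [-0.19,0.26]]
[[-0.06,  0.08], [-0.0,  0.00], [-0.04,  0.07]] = x @ [[0.25,0.01], [0.01,0.26]]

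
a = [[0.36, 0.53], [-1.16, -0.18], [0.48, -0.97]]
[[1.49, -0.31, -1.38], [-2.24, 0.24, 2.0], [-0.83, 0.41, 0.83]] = a @ [[1.67, -0.13, -1.48], [1.68, -0.49, -1.59]]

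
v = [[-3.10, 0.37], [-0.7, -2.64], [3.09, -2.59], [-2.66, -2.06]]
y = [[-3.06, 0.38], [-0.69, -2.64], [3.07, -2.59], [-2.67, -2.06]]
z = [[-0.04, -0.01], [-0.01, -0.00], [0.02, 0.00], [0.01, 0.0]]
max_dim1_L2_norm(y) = 4.02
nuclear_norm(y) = 9.38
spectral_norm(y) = 5.17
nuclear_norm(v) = 9.41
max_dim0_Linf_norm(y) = 3.07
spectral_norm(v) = 5.20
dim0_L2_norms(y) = [5.14, 4.25]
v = z + y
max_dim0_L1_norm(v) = 9.55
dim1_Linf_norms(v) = [3.1, 2.64, 3.09, 2.66]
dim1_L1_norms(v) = [3.47, 3.34, 5.68, 4.72]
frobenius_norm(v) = 6.69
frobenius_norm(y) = 6.67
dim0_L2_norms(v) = [5.17, 4.25]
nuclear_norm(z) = 0.05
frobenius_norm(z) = 0.05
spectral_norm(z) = 0.05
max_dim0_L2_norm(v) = 5.17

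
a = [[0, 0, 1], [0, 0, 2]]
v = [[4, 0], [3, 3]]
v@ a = [[0, 0, 4], [0, 0, 9]]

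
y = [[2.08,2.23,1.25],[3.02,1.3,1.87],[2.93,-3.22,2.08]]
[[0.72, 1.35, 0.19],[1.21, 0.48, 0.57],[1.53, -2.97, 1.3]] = y@[[0.44, -0.08, -0.01], [-0.08, 0.76, -0.14], [-0.01, -0.14, 0.42]]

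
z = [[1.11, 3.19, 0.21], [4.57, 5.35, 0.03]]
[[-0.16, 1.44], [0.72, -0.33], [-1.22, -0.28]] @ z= [[6.40,  7.19,  0.01],  [-0.71,  0.53,  0.14],  [-2.63,  -5.39,  -0.26]]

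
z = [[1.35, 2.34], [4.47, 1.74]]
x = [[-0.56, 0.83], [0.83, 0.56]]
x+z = [[0.79, 3.17], [5.3, 2.3]]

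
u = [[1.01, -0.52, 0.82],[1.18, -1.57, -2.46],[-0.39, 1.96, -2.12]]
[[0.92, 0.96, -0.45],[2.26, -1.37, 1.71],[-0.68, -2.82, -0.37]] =u @[[0.88, -0.01, -0.48], [-0.42, -0.5, -0.76], [-0.23, 0.87, -0.44]]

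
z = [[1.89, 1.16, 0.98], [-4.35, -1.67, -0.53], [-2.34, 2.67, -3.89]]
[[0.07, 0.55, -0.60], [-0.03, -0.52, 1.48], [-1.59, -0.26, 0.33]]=z@[[0.07,-0.02,-0.33], [-0.23,0.28,-0.05], [0.21,0.27,0.08]]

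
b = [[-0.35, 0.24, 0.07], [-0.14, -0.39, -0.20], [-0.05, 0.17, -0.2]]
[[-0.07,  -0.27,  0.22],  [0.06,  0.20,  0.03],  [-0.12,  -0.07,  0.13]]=b @ [[0.04, 0.36, -0.51],  [-0.33, -0.54, 0.27],  [0.31, -0.18, -0.3]]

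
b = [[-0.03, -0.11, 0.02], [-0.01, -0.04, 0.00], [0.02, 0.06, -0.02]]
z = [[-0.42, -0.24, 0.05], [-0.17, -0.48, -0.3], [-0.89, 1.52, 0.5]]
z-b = [[-0.39, -0.13, 0.03],[-0.16, -0.44, -0.30],[-0.91, 1.46, 0.52]]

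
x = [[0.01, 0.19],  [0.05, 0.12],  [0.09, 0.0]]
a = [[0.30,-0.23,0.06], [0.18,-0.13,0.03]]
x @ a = [[0.04,-0.03,0.01],  [0.04,-0.03,0.01],  [0.03,-0.02,0.01]]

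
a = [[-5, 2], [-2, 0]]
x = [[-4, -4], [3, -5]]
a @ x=[[26, 10], [8, 8]]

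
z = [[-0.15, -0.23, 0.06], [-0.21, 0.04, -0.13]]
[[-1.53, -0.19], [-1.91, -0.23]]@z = [[0.27, 0.34, -0.07],[0.33, 0.43, -0.08]]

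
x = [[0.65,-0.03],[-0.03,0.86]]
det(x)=0.558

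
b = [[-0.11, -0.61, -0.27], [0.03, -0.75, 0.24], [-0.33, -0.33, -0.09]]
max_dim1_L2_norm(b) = 0.79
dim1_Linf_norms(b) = [0.61, 0.75, 0.33]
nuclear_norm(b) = 1.69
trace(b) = -0.95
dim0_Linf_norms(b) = [0.33, 0.75, 0.27]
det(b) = 0.10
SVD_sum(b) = [[-0.10, -0.62, -0.02],[-0.12, -0.72, -0.02],[-0.06, -0.38, -0.01]] + [[-0.12, 0.02, -0.17],[0.17, -0.03, 0.24],[-0.13, 0.03, -0.18]] + [[0.11, -0.02, -0.08], [-0.02, 0.00, 0.02], [-0.14, 0.02, 0.10]]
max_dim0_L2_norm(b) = 1.02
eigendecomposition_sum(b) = [[0.12+0.00j, -0.03+0.00j, (-0.12+0j)],[(-0.02-0j), (0.01+0j), 0.02-0.00j],[-0.10-0.00j, 0.03+0.00j, 0.11-0.00j]] + [[-0.11+0.13j, -0.29-0.47j, -0.07+0.25j],[0.03+0.12j, (-0.38-0.03j), 0.11+0.14j],[(-0.11+0.09j), (-0.18-0.44j), -0.10+0.20j]] + [[-0.11-0.13j, (-0.29+0.47j), -0.07-0.25j], [(0.03-0.12j), -0.38+0.03j, (0.11-0.14j)], [-0.11-0.09j, -0.18+0.44j, (-0.1-0.2j)]]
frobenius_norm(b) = 1.14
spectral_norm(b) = 1.03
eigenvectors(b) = [[(0.75+0j), (0.67+0j), (0.67-0j)], [-0.13+0.00j, 0.28-0.37j, 0.28+0.37j], [-0.64+0.00j, (0.57+0.1j), (0.57-0.1j)]]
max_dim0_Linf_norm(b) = 0.75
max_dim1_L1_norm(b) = 1.02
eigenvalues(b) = [(0.23+0j), (-0.59+0.3j), (-0.59-0.3j)]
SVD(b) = [[-0.61, 0.49, -0.63], [-0.7, -0.7, 0.14], [-0.37, 0.52, 0.77]] @ diag([1.0339546748639976, 0.42907198892703324, 0.22546609200739087]) @ [[0.16,0.99,0.03], [-0.58,0.12,-0.81], [-0.8,0.12,0.59]]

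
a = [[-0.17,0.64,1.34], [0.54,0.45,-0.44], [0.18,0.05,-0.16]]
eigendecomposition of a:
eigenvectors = [[0.87,-0.66,0.72], [-0.44,-0.73,-0.57], [-0.21,-0.16,0.41]]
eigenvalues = [-0.81, 0.85, 0.09]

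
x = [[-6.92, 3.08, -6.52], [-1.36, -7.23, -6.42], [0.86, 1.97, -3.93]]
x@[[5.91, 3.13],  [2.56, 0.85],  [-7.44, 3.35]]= [[15.5, -40.88], [21.22, -31.91], [39.36, -8.8]]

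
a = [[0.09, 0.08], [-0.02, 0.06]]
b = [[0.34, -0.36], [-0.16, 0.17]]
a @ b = [[0.02, -0.02], [-0.02, 0.02]]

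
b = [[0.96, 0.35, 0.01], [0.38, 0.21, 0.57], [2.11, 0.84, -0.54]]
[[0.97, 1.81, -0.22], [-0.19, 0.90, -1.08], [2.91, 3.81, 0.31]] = b@[[0.45, 1.84, 0.32],[1.56, 0.11, -1.45],[-1.2, 0.31, -1.58]]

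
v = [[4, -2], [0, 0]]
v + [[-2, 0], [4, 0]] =[[2, -2], [4, 0]]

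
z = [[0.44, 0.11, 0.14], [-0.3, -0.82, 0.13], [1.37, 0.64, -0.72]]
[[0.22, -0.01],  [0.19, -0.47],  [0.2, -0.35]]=z @ [[0.48,-0.37], [-0.36,0.78], [0.31,0.48]]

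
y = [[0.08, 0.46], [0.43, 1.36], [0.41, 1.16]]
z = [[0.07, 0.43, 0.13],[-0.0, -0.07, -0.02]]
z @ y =[[0.24, 0.77], [-0.04, -0.12]]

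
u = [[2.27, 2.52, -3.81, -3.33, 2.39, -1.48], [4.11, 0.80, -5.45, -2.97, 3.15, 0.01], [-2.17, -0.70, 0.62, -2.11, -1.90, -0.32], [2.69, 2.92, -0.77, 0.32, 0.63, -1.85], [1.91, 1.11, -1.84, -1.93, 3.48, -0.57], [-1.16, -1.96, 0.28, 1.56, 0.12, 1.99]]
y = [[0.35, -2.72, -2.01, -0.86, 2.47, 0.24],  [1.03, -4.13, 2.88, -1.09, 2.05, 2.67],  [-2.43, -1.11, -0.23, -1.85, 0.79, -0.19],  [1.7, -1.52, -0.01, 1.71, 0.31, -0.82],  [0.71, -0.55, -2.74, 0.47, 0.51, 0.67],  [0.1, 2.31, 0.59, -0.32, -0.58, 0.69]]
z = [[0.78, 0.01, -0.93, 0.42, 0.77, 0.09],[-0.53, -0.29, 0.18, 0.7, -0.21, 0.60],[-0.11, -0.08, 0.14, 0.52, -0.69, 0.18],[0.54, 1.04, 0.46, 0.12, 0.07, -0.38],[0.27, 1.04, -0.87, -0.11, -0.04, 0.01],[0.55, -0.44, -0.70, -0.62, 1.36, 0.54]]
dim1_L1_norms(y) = [8.65, 13.85, 6.6, 6.07, 5.65, 4.59]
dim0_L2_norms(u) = [6.24, 4.59, 6.98, 5.53, 5.64, 3.16]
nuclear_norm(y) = 19.00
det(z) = 0.71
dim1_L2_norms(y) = [4.3, 6.24, 3.36, 2.98, 3.04, 2.57]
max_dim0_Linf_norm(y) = 4.13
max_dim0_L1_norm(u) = 14.31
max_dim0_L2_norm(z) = 1.72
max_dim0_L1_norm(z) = 3.28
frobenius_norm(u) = 13.46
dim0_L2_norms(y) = [3.24, 5.8, 4.5, 2.93, 3.41, 2.97]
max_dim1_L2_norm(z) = 1.87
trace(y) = -1.10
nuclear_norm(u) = 23.09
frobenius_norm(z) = 3.40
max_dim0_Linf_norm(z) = 1.36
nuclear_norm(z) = 7.11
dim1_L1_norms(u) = [15.8, 16.49, 7.82, 9.18, 10.84, 7.07]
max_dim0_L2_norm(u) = 6.98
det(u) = -20.69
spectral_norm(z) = 2.40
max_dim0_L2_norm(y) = 5.8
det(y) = -29.13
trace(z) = 1.25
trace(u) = 9.48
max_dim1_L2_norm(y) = 6.24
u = y @ z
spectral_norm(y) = 7.04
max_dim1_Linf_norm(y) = 4.13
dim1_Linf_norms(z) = [0.93, 0.7, 0.69, 1.04, 1.04, 1.36]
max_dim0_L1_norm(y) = 12.34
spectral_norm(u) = 11.90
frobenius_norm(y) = 9.66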